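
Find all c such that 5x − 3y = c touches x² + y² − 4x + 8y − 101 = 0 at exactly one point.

Tangency holds when the distance from the centre (2, −4) to the line equals the radius 11:
|5·2 − 3·(−4) − c| / √34 = 11
|c − (22)| = 11√34.

c = 22 ± 11√34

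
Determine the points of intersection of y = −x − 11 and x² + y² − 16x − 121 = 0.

Substitute y = −x − 11:
2x² + 6x = 0  ⟹  x² + 3x = 0
x = 0 or x = −3, giving (0, −11) and (−3, −8).

(−3, −8) and (0, −11)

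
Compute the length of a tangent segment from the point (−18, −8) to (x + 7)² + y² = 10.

With centre O = (−7, 0), |OP|² = 185 and r² = 10.
The tangent meets the radius at right angles, so tangent² = |PO|² − r² = 185 − 10 = 175.

5√7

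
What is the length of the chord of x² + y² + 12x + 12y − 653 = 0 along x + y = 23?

Express y = −x + 23 and substitute into the circle:
2x² − 46x + 152 = 0  ⟹  x² − 23x + 76 = 0
x = 19 or x = 4, giving (19, 4) and (4, 19).
Chord length = distance between (19, 4) and (4, 19) = √450 = 15√2.

15√2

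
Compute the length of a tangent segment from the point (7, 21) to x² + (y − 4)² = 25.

Centre (0, 4), r² = 25. |PO|² = (7)² + (17)² = 338.
Power of the point: PT² = |PO|² − r² = 313, so PT = √313.

√313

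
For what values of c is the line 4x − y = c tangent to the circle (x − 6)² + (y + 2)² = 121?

For a tangent, require d(centre, line) = r = 11.
|4·6 − 1·(−2) − c| / √17 = 11
|c − (26)| = 11√17.

c = 26 ± 11√17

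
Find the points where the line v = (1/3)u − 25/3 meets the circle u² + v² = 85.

Substitute v = (−25 + u)/3:
10u² − 50u − 140 = 0  ⟹  u² − 5u − 14 = 0
u = 7 or u = −2, giving (7, −6) and (−2, −9).

(−2, −9) and (7, −6)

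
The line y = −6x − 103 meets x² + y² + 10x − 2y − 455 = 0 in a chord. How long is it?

Centre (−5, 1), r² = 481. Perpendicular distance d from centre to line = |74| / √37 = 74/√37.
Half the chord is √(r² − d²) = √(333), so the full chord is 6√37.

6√37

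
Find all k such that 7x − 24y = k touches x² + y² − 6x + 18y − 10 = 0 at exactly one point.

Tangency holds when the distance from the centre (3, −9) to the line equals the radius 10:
|7·3 − 24·(−9) − k| / √625 = 10
|k − (237)| = 10·25, so k = 487 or k = −13.

k = −13 or k = 487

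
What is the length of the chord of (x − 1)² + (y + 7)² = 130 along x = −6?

18

The line gives x = −6. Substituting into the circle:
y² + 14y − 32 = 0
y = 2 or y = −16, giving (−6, 2) and (−6, −16).
Chord length = distance between (−6, 2) and (−6, −16) = √324 = 18.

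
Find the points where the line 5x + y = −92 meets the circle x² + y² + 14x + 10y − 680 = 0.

Substitute y = −5x − 92:
26x² + 884x + 6864 = 0  ⟹  x² + 34x + 264 = 0
x = −12 or x = −22, giving (−12, −32) and (−22, 18).

(−22, 18) and (−12, −32)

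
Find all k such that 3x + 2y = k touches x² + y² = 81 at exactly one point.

Tangency holds when the distance from the centre (0, 0) to the line equals the radius 9:
|3·0 + 2·0 − k| / √13 = 9
|k| = 9√13.

k = ±9√13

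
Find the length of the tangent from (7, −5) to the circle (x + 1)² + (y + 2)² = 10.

3√7

The centre is (−1, −2) and r = √10. The square of the distance from P to the centre is 64 + 9 = 73.
Power of the point: PT² = |PO|² − r² = 63, so PT = 3√7.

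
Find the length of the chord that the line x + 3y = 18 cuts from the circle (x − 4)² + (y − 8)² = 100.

Express y = (18 − x)/3 and substitute into the circle:
10x² − 60x − 720 = 0  ⟹  x² − 6x − 72 = 0
x = 12 or x = −6, giving (12, 2) and (−6, 8).
|(12, 2) − (−6, 8)| = √((18)² + (−6)²) = 6√10.

6√10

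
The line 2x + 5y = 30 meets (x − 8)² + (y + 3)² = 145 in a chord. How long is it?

4√29

The distance from (8, −3) to the line is 29/√29, and r² = 145.
Chord = 2√(r² − d²) = 2·√(116) = 4√29.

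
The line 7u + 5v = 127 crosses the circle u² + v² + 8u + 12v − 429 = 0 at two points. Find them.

From the line, v = (127 − 7u)/5. Substituting:
74u² − 1998u + 13024 = 0  ⟹  u² − 27u + 176 = 0
u = 16 or u = 11, giving (16, 3) and (11, 10).

(11, 10) and (16, 3)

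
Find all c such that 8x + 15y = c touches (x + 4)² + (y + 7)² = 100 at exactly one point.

c = −307 or c = 33

Tangency holds when the distance from the centre (−4, −7) to the line equals the radius 10:
|8·(−4) + 15·(−7) − c| / √289 = 10
|c − (−137)| = 10·17, so c = 33 or c = −307.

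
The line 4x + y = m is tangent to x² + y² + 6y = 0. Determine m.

Tangency holds when the distance from the centre (0, −3) to the line equals the radius 3:
|4·0 + 1·(−3) − m| / √17 = 3
|m − (−3)| = 3√17.

m = −3 ± 3√17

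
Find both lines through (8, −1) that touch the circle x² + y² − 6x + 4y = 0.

3x − 2y = 26 and 2x + 3y = 13

Let a tangent through (8, −1) have slope m. Its distance from (3, −2) must equal √13:
(−5m − (−1))² = 13(m² + 1)
6m² − 5m − 6 = 0, so m = 3/2 or m = −2/3.
Through (8, −1) these give 3x − 2y = 26 and 2x + 3y = 13.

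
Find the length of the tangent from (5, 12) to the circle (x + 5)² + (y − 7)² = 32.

√93

Centre (−5, 7), r² = 32. |PO|² = (10)² + (5)² = 125.
By the tangent–radius right angle, tangent length = √(|PO|² − r²) = √93.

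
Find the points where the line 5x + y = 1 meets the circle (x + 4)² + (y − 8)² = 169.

(−4, 21) and (1, −4)

From the line, y = −5x + 1. Substituting:
26x² + 78x − 104 = 0  ⟹  x² + 3x − 4 = 0
x = 1 or x = −4, giving (1, −4) and (−4, 21).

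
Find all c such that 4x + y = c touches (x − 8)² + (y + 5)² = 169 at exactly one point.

Tangency holds when the distance from the centre (8, −5) to the line equals the radius 13:
|4·8 + 1·(−5) − c| / √17 = 13
|c − (27)| = 13√17.

c = 27 ± 13√17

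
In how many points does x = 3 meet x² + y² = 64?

2

d² = (1·0 + 0·0 − (3))² = 9; r² = 64.
Since d² < r², the line cuts the circle twice.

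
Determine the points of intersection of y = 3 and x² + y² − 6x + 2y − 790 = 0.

(−25, 3) and (31, 3)

Express y = 3 and substitute into the circle:
x² − 6x − 775 = 0
x = 31 or x = −25, giving (31, 3) and (−25, 3).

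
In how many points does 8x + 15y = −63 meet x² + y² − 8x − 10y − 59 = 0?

1

Substituting the line into the circle gives 289x² + 408x + 144 = 0.
Discriminant = (408)² − 4·289·(144) = 0.
A repeated root: the line is tangent.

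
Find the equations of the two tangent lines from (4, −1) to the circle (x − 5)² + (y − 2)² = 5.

A line y − (−1) = m(x − (4)) is tangent when its distance from (5, 2) is √5:
(1m − (3))² = 5(m² + 1)
2m² + 3m − 2 = 0, so m = −2 or m = 1/2.
With m = −2: 2x + y = 7. With m = 1/2: x − 2y = 6.

2x + y = 7 and x − 2y = 6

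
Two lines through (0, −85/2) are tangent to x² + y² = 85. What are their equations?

9x − 2y = 85 and 9x + 2y = −85

Let a tangent through (0, −85/2) have slope m. Its distance from (0, 0) must equal √85:
(0m − (85/2))² = 85(m² + 1)
4m² − 81 = 0, so m = 9/2 or m = −9/2.
Through (0, −85/2) these give 9x − 2y = 85 and 9x + 2y = −85.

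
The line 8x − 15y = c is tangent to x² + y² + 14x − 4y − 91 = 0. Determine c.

Tangency holds when the distance from the centre (−7, 2) to the line equals the radius 12:
|8·(−7) − 15·2 − c| / √289 = 12
|c − (−86)| = 12·17, so c = 118 or c = −290.

c = −290 or c = 118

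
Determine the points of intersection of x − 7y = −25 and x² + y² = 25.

Substitute y = (25 + x)/7:
50x² + 50x − 600 = 0  ⟹  x² + x − 12 = 0
x = 3 or x = −4, giving (3, 4) and (−4, 3).

(−4, 3) and (3, 4)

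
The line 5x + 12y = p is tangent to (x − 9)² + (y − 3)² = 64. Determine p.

p = −23 or p = 185

Tangency holds when the distance from the centre (9, 3) to the line equals the radius 8:
|5·9 + 12·3 − p| / √169 = 8
|p − (81)| = 8·13, so p = 185 or p = −23.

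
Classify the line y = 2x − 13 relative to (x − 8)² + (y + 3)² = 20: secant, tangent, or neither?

d² = (2·8 − 1·(−3) − (13))²/5 = 36/5; r² = 20.
Since d² < r², the line cuts the circle twice.

secant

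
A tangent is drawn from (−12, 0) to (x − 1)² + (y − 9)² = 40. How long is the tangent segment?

√210

Centre (1, 9), r² = 40. |PO|² = (−13)² + (−9)² = 250.
By the tangent–radius right angle, tangent length = √(|PO|² − r²) = √210.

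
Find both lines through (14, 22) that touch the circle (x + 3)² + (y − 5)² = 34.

5x − 3y = 4 and 3x − 5y = −68

Let a tangent through (14, 22) have slope m. Its distance from (−3, 5) must equal √34:
(−17m − (−17))² = 34(m² + 1)
15m² − 34m + 15 = 0, so m = 5/3 or m = 3/5.
With m = 5/3: 5x − 3y = 4. With m = 3/5: 3x − 5y = −68.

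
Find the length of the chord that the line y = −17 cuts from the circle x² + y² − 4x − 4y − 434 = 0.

18

The distance from (2, 2) to the line is 19, and r² = 442.
Chord = 2√(r² − d²) = 2·√(81) = 18.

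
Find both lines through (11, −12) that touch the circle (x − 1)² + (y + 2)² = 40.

A line y − (−12) = m(x − (11)) is tangent when its distance from (1, −2) is 2√10:
(−10m − (10))² = 40(m² + 1)
3m² + 10m + 3 = 0, so m = −1/3 or m = −3.
With m = −1/3: x + 3y = −25. With m = −3: 3x + y = 21.

x + 3y = −25 and 3x + y = 21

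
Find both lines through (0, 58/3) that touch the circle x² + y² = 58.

Write the tangent as mx − y + (58/3 − m·(0)) = 0 and set its distance from the centre to √58:
[m·(0) − (−58/3)]² = 58(m² + 1)
9m² − 49 = 0, so m = 7/3 or m = −7/3.
With m = 7/3: 7x − 3y = −58. With m = −7/3: 7x + 3y = 58.

7x − 3y = −58 and 7x + 3y = 58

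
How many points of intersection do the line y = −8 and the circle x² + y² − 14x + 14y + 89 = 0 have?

Substituting the line into the circle gives x² − 14x + 41 = 0.
Δ = 196 − 164 = 32.
Two real roots: the line is a secant.

2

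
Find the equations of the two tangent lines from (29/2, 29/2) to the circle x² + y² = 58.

A line y − (29/2) = m(x − (29/2)) is tangent when its distance from (0, 0) is √58:
(−29/2m − (−29/2))² = 58(m² + 1)
21m² − 58m + 21 = 0, so m = 3/7 or m = 7/3.
Through (29/2, 29/2) these give 3x − 7y = −58 and 7x − 3y = 58.

3x − 7y = −58 and 7x − 3y = 58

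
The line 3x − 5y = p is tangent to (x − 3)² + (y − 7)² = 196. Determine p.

The line touches the circle iff its distance from (3, 7) is 14:
|3·3 − 5·7 − p| / √34 = 14
|p − (−26)| = 14√34.

p = −26 ± 14√34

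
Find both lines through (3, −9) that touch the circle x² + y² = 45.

Write the tangent as mx − y + (−9 − m·(3)) = 0 and set its distance from the centre to 3√5:
[m·(−3) − (9)]² = 45(m² + 1)
2m² − 3m − 2 = 0, so m = −1/2 or m = 2.
With m = −1/2: x + 2y = −15. With m = 2: 2x − y = 15.

x + 2y = −15 and 2x − y = 15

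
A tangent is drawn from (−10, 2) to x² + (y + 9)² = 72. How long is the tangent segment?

√149

The centre is (0, −9) and r = 6√2. The square of the distance from P to the centre is 100 + 121 = 221.
The tangent meets the radius at right angles, so tangent² = |PO|² − r² = 221 − 72 = 149.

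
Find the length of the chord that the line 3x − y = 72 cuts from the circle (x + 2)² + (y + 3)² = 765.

9√10

Centre (−2, −3), r² = 765. Perpendicular distance d from centre to line = |−75| / √10 = 75/√10.
Half the chord is √(r² − d²) = √(405/2), so the full chord is 9√10.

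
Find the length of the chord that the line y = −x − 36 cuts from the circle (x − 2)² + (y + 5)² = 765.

21√2

The distance from (2, −5) to the line is 33/√2, and r² = 765.
Chord = 2√(r² − d²) = 2·√(441/2) = 21√2.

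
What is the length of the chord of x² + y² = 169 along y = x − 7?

17√2

From the line, y = x − 7. Substituting:
2x² − 14x − 120 = 0  ⟹  x² − 7x − 60 = 0
x = 12 or x = −5, giving (12, 5) and (−5, −12).
|(12, 5) − (−5, −12)| = √((17)² + (17)²) = 17√2.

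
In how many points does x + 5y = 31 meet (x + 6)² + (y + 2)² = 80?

0

Substituting the line into the circle gives 26x² + 218x + 581 = 0.
Δ = 47524 − 60424 = −12900.
No real roots: the line does not meet the circle.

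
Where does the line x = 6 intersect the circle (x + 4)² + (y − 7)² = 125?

(6, 2) and (6, 12)

The line gives x = 6. Substituting into the circle:
y² − 14y + 24 = 0
y = 12 or y = 2, giving (6, 12) and (6, 2).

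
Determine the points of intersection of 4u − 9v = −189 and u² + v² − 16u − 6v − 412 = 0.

(−9, 17) and (9, 25)

Substitute v = (189 + 4u)/9:
97u² − 7857 = 0  ⟹  u² − 81 = 0
u = 9 or u = −9, giving (9, 25) and (−9, 17).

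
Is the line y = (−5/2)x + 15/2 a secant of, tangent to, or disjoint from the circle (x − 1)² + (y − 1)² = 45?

Centre (1, 1), r² = 45. Distance² from centre to line = (−8)²/29 = 64/29.
Since d² < r², the line cuts the circle twice.

secant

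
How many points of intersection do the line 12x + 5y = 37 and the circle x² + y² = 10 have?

Substituting the line into the circle gives 169x² − 888x + 1119 = 0.
Δ = 788544 − 756444 = 32100.
Two real roots: the line is a secant.

2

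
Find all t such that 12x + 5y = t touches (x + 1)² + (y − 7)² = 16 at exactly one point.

For a tangent, require d(centre, line) = r = 4.
|12·(−1) + 5·7 − t| / √169 = 4
|t − (23)| = 4·13, so t = 75 or t = −29.

t = −29 or t = 75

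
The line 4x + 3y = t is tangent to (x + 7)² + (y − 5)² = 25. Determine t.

t = −38 or t = 12

The line touches the circle iff its distance from (−7, 5) is 5:
|4·(−7) + 3·5 − t| / √25 = 5
|t − (−13)| = 5·5, so t = 12 or t = −38.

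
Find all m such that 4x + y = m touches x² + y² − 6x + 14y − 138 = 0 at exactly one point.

Tangency holds when the distance from the centre (3, −7) to the line equals the radius 14:
|4·3 + 1·(−7) − m| / √17 = 14
|m − (5)| = 14√17.

m = 5 ± 14√17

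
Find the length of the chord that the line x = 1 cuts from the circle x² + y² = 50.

14

The distance from (0, 0) to the line is 1, and r² = 50.
Half the chord is √(r² − d²) = √(49), so the full chord is 14.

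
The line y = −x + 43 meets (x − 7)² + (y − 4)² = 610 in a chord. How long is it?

14√2

From the line, y = −x + 43. Substituting:
2x² − 92x + 960 = 0  ⟹  x² − 46x + 480 = 0
x = 30 or x = 16, giving (30, 13) and (16, 27).
|(30, 13) − (16, 27)| = √((14)² + (−14)²) = 14√2.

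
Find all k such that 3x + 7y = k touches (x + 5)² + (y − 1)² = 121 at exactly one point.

k = −8 ± 11√58

For a tangent, require d(centre, line) = r = 11.
|3·(−5) + 7·1 − k| / √58 = 11
|k − (−8)| = 11√58.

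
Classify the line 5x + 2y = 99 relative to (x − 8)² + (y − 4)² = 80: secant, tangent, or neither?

Substituting the line into the circle gives 29x² − 974x + 8217 = 0.
Discriminant = (−974)² − 4·29·(8217) = −4496 < 0.
No real roots: the line does not meet the circle.

neither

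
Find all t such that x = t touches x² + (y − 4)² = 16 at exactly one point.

t = −4 or t = 4

Tangency holds when the distance from the centre (0, 4) to the line equals the radius 4:
|1·0 + 0·4 − t| / √1 = 4
|t| = 4, so t = 4 or t = −4.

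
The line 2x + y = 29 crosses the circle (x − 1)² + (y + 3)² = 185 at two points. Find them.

(12, 5) and (14, 1)

Express y = −2x + 29 and substitute into the circle:
5x² − 130x + 840 = 0  ⟹  x² − 26x + 168 = 0
x = 14 or x = 12, giving (14, 1) and (12, 5).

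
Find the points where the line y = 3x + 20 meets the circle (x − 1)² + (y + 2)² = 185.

(−10, −10) and (−3, 11)

Express y = 3x + 20 and substitute into the circle:
10x² + 130x + 300 = 0  ⟹  x² + 13x + 30 = 0
x = −3 or x = −10, giving (−3, 11) and (−10, −10).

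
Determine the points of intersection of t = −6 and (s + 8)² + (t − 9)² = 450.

From the line, t = −6. Substituting:
s² + 16s − 161 = 0
s = 7 or s = −23, giving (7, −6) and (−23, −6).

(−23, −6) and (7, −6)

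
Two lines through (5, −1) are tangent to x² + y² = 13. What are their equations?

Let a tangent through (5, −1) have slope m. Its distance from (0, 0) must equal √13:
(−5m − (1))² = 13(m² + 1)
6m² + 5m − 6 = 0, so m = −3/2 or m = 2/3.
With m = −3/2: 3x + 2y = 13. With m = 2/3: 2x − 3y = 13.

3x + 2y = 13 and 2x − 3y = 13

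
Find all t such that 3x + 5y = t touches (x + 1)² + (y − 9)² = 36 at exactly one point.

t = 42 ± 6√34

The line touches the circle iff its distance from (−1, 9) is 6:
|3·(−1) + 5·9 − t| / √34 = 6
|t − (42)| = 6√34.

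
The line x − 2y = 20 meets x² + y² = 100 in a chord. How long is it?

4√5

From the line, y = (−20 + x)/2. Substituting:
5x² − 40x = 0  ⟹  x² − 8x = 0
x = 8 or x = 0, giving (8, −6) and (0, −10).
|(8, −6) − (0, −10)| = √((8)² + (4)²) = 4√5.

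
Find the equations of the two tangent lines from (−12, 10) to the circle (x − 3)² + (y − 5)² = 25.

y = 10 and 3x + 4y = 4

Let a tangent through (−12, 10) have slope m. Its distance from (3, 5) must equal 5:
[m·(15) − (−5)]² = 25(m² + 1)
4m² + 3m = 0, so m = 0 or m = −3/4.
Through (−12, 10) these give y = 10 and 3x + 4y = 4.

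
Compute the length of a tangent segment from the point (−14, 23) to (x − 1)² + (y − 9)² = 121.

The centre is (1, 9) and r = 11. The square of the distance from P to the centre is 225 + 196 = 421.
The tangent meets the radius at right angles, so tangent² = |PO|² − r² = 421 − 121 = 300.

10√3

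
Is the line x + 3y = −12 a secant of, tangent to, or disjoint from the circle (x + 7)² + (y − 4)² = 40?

secant

d² = (1·(−7) + 3·4 − (−12))²/10 = 289/10; r² = 40.
Since d² < r², the line cuts the circle twice.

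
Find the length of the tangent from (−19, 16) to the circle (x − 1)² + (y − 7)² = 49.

12√3

With centre O = (1, 7), |OP|² = 481 and r² = 49.
By the tangent–radius right angle, tangent length = √(|PO|² − r²) = √432 = 12√3.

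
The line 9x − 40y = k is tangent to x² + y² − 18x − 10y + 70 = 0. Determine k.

Tangency holds when the distance from the centre (9, 5) to the line equals the radius 6:
|9·9 − 40·5 − k| / √1681 = 6
|k − (−119)| = 6·41, so k = 127 or k = −365.

k = −365 or k = 127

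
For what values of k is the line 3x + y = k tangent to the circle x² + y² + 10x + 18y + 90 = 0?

k = −24 ± 4√10

For a tangent, require d(centre, line) = r = 4.
|3·(−5) + 1·(−9) − k| / √10 = 4
|k − (−24)| = 4√10.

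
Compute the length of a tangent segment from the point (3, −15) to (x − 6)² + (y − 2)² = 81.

√217

With centre O = (6, 2), |OP|² = 298 and r² = 81.
The tangent meets the radius at right angles, so tangent² = |PO|² − r² = 298 − 81 = 217.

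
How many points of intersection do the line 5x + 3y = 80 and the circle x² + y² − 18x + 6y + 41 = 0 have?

Substituting the line into the circle gives 34x² − 1052x + 8209 = 0.
Δ = 1106704 − 1116424 = −9720.
No real roots: the line does not meet the circle.

0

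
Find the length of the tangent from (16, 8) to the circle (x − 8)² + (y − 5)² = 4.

The centre is (8, 5) and r = 2. The square of the distance from P to the centre is 64 + 9 = 73.
By the tangent–radius right angle, tangent length = √(|PO|² − r²) = √69.

√69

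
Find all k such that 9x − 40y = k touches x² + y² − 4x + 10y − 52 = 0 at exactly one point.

k = −151 or k = 587

The line touches the circle iff its distance from (2, −5) is 9:
|9·2 − 40·(−5) − k| / √1681 = 9
|k − (218)| = 9·41, so k = 587 or k = −151.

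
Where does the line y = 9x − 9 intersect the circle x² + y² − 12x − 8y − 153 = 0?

(0, −9) and (3, 18)

From the line, y = 9x − 9. Substituting:
82x² − 246x = 0  ⟹  x² − 3x = 0
x = 3 or x = 0, giving (3, 18) and (0, −9).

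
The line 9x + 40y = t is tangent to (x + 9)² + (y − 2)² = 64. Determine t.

t = −329 or t = 327

The line touches the circle iff its distance from (−9, 2) is 8:
|9·(−9) + 40·2 − t| / √1681 = 8
|t − (−1)| = 8·41, so t = 327 or t = −329.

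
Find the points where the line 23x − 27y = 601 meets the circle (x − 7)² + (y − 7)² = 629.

(5, −18) and (32, 5)

From the line, y = (−601 + 23x)/27. Substituting:
1258x² − 46546x + 201280 = 0  ⟹  x² − 37x + 160 = 0
x = 32 or x = 5, giving (32, 5) and (5, −18).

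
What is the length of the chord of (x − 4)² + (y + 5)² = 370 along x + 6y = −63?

6√37

Centre (4, −5), r² = 370. Perpendicular distance d from centre to line = |37| / √37 = 37/√37.
Chord = 2√(r² − d²) = 2·√(333) = 6√37.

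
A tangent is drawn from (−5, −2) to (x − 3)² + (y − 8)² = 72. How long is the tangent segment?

2√23

With centre O = (3, 8), |OP|² = 164 and r² = 72.
By the tangent–radius right angle, tangent length = √(|PO|² − r²) = √92 = 2√23.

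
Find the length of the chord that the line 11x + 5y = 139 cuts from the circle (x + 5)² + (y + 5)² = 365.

√146

Centre (−5, −5), r² = 365. Perpendicular distance d from centre to line = |−219| / √146 = 219/√146.
Half the chord is √(r² − d²) = √(73/2), so the full chord is √146.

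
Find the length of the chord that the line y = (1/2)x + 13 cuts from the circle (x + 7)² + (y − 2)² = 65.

From the line, y = (26 + x)/2. Substituting:
5x² + 100x + 420 = 0  ⟹  x² + 20x + 84 = 0
x = −6 or x = −14, giving (−6, 10) and (−14, 6).
Chord length = distance between (−6, 10) and (−14, 6) = √80 = 4√5.

4√5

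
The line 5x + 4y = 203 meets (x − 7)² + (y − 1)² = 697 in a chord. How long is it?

2√41

Express y = (203 − 5x)/4 and substitute into the circle:
41x² − 2214x + 29233 = 0  ⟹  x² − 54x + 713 = 0
x = 31 or x = 23, giving (31, 12) and (23, 22).
Chord length = distance between (31, 12) and (23, 22) = √164 = 2√41.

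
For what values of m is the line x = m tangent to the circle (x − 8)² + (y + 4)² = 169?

Tangency holds when the distance from the centre (8, −4) to the line equals the radius 13:
|1·8 + 0·(−4) − m| / √1 = 13
|m − (8)| = 13, so m = 21 or m = −5.

m = −5 or m = 21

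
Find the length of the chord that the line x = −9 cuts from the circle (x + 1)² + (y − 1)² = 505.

Centre (−1, 1), r² = 505. Perpendicular distance d from centre to line = |8| / √1 = 8.
Chord = 2√(r² − d²) = 2·√(441) = 42.

42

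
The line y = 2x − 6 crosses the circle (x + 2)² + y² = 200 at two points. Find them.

(−4, −14) and (8, 10)

From the line, y = 2x − 6. Substituting:
5x² − 20x − 160 = 0  ⟹  x² − 4x − 32 = 0
x = 8 or x = −4, giving (8, 10) and (−4, −14).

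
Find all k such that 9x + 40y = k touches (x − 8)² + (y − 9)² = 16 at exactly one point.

k = 268 or k = 596

Tangency holds when the distance from the centre (8, 9) to the line equals the radius 4:
|9·8 + 40·9 − k| / √1681 = 4
|k − (432)| = 4·41, so k = 596 or k = 268.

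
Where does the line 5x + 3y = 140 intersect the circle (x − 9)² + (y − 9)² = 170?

Express y = (140 − 5x)/3 and substitute into the circle:
34x² − 1292x + 11968 = 0  ⟹  x² − 38x + 352 = 0
x = 22 or x = 16, giving (22, 10) and (16, 20).

(16, 20) and (22, 10)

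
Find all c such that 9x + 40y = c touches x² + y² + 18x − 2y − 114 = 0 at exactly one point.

The line touches the circle iff its distance from (−9, 1) is 14:
|9·(−9) + 40·1 − c| / √1681 = 14
|c − (−41)| = 14·41, so c = 533 or c = −615.

c = −615 or c = 533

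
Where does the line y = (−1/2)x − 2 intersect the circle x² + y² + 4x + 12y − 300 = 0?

(−16, 6) and (16, −10)

Substitute y = (−4 − x)/2:
5x² − 1280 = 0  ⟹  x² − 256 = 0
x = 16 or x = −16, giving (16, −10) and (−16, 6).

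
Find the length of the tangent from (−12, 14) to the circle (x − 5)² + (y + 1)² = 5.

√509

The centre is (5, −1) and r = √5. The square of the distance from P to the centre is 289 + 225 = 514.
By the tangent–radius right angle, tangent length = √(|PO|² − r²) = √509.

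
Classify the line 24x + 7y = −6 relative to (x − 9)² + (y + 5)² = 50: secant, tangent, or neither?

d² = (24·9 + 7·(−5) − (−6))²/625 = 34969/625; r² = 50.
Since d² > r², the line lies outside the circle.

neither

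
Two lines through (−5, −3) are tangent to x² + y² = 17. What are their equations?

4x − y = −17 and x + 4y = −17

Write the tangent as mx − y + (−3 − m·(−5)) = 0 and set its distance from the centre to √17:
(5m − (3))² = 17(m² + 1)
4m² − 15m − 4 = 0, so m = 4 or m = −1/4.
Through (−5, −3) these give 4x − y = −17 and x + 4y = −17.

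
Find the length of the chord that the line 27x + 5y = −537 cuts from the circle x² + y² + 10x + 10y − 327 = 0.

√754

The distance from (−5, −5) to the line is 377/√754, and r² = 377.
Chord = 2√(r² − d²) = 2·√(377/2) = √754.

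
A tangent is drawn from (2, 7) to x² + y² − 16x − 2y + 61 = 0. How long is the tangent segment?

2√17

Centre (8, 1), r² = 4. |PO|² = (−6)² + (6)² = 72.
The tangent meets the radius at right angles, so tangent² = |PO|² − r² = 72 − 4 = 68.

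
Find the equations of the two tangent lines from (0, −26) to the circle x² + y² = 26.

Write the tangent as mx − y + (−26 − m·(0)) = 0 and set its distance from the centre to √26:
(0m − (26))² = 26(m² + 1)
m² − 25 = 0, so m = −5 or m = 5.
With m = −5: 5x + y = −26. With m = 5: 5x − y = 26.

5x + y = −26 and 5x − y = 26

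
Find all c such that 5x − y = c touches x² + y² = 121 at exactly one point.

Tangency holds when the distance from the centre (0, 0) to the line equals the radius 11:
|5·0 − 1·0 − c| / √26 = 11
|c| = 11√26.

c = ±11√26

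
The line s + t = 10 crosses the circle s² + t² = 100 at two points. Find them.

From the line, t = −s + 10. Substituting:
2s² − 20s = 0  ⟹  s² − 10s = 0
s = 10 or s = 0, giving (10, 0) and (0, 10).

(0, 10) and (10, 0)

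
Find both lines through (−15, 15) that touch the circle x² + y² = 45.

x + 2y = 15 and 2x + y = −15

Let a tangent through (−15, 15) have slope m. Its distance from (0, 0) must equal 3√5:
(15m − (−15))² = 45(m² + 1)
2m² + 5m + 2 = 0, so m = −1/2 or m = −2.
Through (−15, 15) these give x + 2y = 15 and 2x + y = −15.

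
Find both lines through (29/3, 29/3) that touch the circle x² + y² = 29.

Let a tangent through (29/3, 29/3) have slope m. Its distance from (0, 0) must equal √29:
(−29/3m − (−29/3))² = 29(m² + 1)
10m² − 29m + 10 = 0, so m = 5/2 or m = 2/5.
With m = 5/2: 5x − 2y = 29. With m = 2/5: 2x − 5y = −29.

5x − 2y = 29 and 2x − 5y = −29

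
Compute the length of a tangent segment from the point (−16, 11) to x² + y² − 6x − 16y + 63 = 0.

Centre (3, 8), r² = 10. |PO|² = (−19)² + (3)² = 370.
The tangent meets the radius at right angles, so tangent² = |PO|² − r² = 370 − 10 = 360.

6√10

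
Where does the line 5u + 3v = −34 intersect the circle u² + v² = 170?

Substitute v = (−34 − 5u)/3:
34u² + 340u − 374 = 0  ⟹  u² + 10u − 11 = 0
u = 1 or u = −11, giving (1, −13) and (−11, 7).

(−11, 7) and (1, −13)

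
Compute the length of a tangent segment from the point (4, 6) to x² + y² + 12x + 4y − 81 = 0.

With centre O = (−6, −2), |OP|² = 164 and r² = 121.
The tangent meets the radius at right angles, so tangent² = |PO|² − r² = 164 − 121 = 43.

√43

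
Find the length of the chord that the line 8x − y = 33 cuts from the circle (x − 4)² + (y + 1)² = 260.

Centre (4, −1), r² = 260. Perpendicular distance d from centre to line = |0| / √65 = 0/√65.
Chord = 2√(r² − d²) = 2·√(260) = 4√65.

4√65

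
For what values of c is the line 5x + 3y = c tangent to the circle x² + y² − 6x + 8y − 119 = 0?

Tangency holds when the distance from the centre (3, −4) to the line equals the radius 12:
|5·3 + 3·(−4) − c| / √34 = 12
|c − (3)| = 12√34.

c = 3 ± 12√34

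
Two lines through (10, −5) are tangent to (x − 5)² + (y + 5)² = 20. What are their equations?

2x + y = 15 and 2x − y = 25

Write the tangent as mx − y + (−5 − m·(10)) = 0 and set its distance from the centre to 2√5:
(−5m − (0))² = 20(m² + 1)
m² − 4 = 0, so m = −2 or m = 2.
Through (10, −5) these give 2x + y = 15 and 2x − y = 25.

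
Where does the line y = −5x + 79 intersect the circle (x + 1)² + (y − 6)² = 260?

Substitute y = −5x + 79:
26x² − 728x + 5070 = 0  ⟹  x² − 28x + 195 = 0
x = 15 or x = 13, giving (15, 4) and (13, 14).

(13, 14) and (15, 4)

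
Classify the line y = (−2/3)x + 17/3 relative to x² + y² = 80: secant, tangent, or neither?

secant

Centre (0, 0), r² = 80. Distance² from centre to line = (−17)²/13 = 289/13.
Since d² < r², the line cuts the circle twice.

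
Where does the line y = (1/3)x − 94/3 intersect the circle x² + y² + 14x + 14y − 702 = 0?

(−11, −35) and (13, −27)

Express y = (−94 + x)/3 and substitute into the circle:
10x² − 20x − 1430 = 0  ⟹  x² − 2x − 143 = 0
x = 13 or x = −11, giving (13, −27) and (−11, −35).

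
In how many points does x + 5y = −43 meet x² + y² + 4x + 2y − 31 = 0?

0

Substituting the line into the circle gives 26x² + 176x + 644 = 0.
Discriminant = (176)² − 4·26·(644) = −36000 < 0.
No real roots: the line does not meet the circle.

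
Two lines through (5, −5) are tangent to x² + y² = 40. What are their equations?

A line y − (−5) = m(x − (5)) is tangent when its distance from (0, 0) is 2√10:
[m·(−5) − (5)]² = 40(m² + 1)
3m² − 10m + 3 = 0, so m = 3 or m = 1/3.
Through (5, −5) these give 3x − y = 20 and x − 3y = 20.

3x − y = 20 and x − 3y = 20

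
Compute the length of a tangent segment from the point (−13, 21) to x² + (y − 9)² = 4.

Centre (0, 9), r² = 4. |PO|² = (−13)² + (12)² = 313.
Power of the point: PT² = |PO|² − r² = 309, so PT = √309.

√309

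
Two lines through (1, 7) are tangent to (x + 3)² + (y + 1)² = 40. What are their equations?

Write the tangent as mx − y + (7 − m·(1)) = 0 and set its distance from the centre to 2√10:
(−4m − (−8))² = 40(m² + 1)
3m² + 8m − 3 = 0, so m = −3 or m = 1/3.
With m = −3: 3x + y = 10. With m = 1/3: x − 3y = −20.

3x + y = 10 and x − 3y = −20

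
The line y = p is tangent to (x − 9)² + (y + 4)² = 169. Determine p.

For a tangent, require d(centre, line) = r = 13.
|0·9 + 1·(−4) − p| / √1 = 13
|p − (−4)| = 13, so p = 9 or p = −17.

p = −17 or p = 9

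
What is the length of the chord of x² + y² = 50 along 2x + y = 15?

Centre (0, 0), r² = 50. Perpendicular distance d from centre to line = |−15| / √5 = 15/√5.
Half the chord is √(r² − d²) = √(5), so the full chord is 2√5.

2√5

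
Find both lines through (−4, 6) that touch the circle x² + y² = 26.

5x − y = −26 and x + 5y = 26

Let a tangent through (−4, 6) have slope m. Its distance from (0, 0) must equal √26:
[m·(4) − (−6)]² = 26(m² + 1)
5m² − 24m − 5 = 0, so m = 5 or m = −1/5.
With m = 5: 5x − y = −26. With m = −1/5: x + 5y = 26.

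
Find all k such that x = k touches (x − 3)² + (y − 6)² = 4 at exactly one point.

k = 1 or k = 5

The line touches the circle iff its distance from (3, 6) is 2:
|1·3 + 0·6 − k| / √1 = 2
|k − (3)| = 2, so k = 5 or k = 1.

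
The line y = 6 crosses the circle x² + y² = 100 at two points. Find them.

(−8, 6) and (8, 6)

From the line, y = 6. Substituting:
x² − 64 = 0
x = 8 or x = −8, giving (8, 6) and (−8, 6).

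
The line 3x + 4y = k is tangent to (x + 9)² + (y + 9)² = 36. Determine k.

For a tangent, require d(centre, line) = r = 6.
|3·(−9) + 4·(−9) − k| / √25 = 6
|k − (−63)| = 6·5, so k = −33 or k = −93.

k = −93 or k = −33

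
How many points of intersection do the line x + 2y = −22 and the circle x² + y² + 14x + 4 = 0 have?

d² = (1·(−7) + 2·0 − (−22))²/5 = 45; r² = 45.
Since d² = r², the line is tangent.

1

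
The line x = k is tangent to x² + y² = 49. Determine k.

k = −7 or k = 7

The line touches the circle iff its distance from (0, 0) is 7:
|1·0 + 0·0 − k| / √1 = 7
|k| = 7, so k = 7 or k = −7.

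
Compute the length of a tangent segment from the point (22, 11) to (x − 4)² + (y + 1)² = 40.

Centre (4, −1), r² = 40. |PO|² = (18)² + (12)² = 468.
By the tangent–radius right angle, tangent length = √(|PO|² − r²) = √428 = 2√107.

2√107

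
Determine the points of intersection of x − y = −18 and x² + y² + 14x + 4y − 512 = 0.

Express y = x + 18 and substitute into the circle:
2x² + 54x − 116 = 0  ⟹  x² + 27x − 58 = 0
x = 2 or x = −29, giving (2, 20) and (−29, −11).

(−29, −11) and (2, 20)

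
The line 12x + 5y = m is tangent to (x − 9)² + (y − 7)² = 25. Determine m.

Tangency holds when the distance from the centre (9, 7) to the line equals the radius 5:
|12·9 + 5·7 − m| / √169 = 5
|m − (143)| = 5·13, so m = 208 or m = 78.

m = 78 or m = 208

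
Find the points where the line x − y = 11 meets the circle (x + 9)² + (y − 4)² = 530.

Express y = x − 11 and substitute into the circle:
2x² − 12x − 224 = 0  ⟹  x² − 6x − 112 = 0
x = 14 or x = −8, giving (14, 3) and (−8, −19).

(−8, −19) and (14, 3)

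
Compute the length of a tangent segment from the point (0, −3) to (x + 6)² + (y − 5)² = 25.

5√3

The centre is (−6, 5) and r = 5. The square of the distance from P to the centre is 36 + 64 = 100.
By the tangent–radius right angle, tangent length = √(|PO|² − r²) = √75 = 5√3.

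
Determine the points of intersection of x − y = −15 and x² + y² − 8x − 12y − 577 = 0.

(−19, −4) and (14, 29)

Express y = x + 15 and substitute into the circle:
2x² + 10x − 532 = 0  ⟹  x² + 5x − 266 = 0
x = 14 or x = −19, giving (14, 29) and (−19, −4).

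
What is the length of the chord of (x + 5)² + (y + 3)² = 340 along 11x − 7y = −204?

From the line, y = (204 + 11x)/7. Substituting:
170x² + 5440x + 35190 = 0  ⟹  x² + 32x + 207 = 0
x = −9 or x = −23, giving (−9, 15) and (−23, −7).
Chord length = distance between (−9, 15) and (−23, −7) = √680 = 2√170.

2√170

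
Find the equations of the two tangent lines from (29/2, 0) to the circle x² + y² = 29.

Let a tangent through (29/2, 0) have slope m. Its distance from (0, 0) must equal √29:
(−29/2m − (0))² = 29(m² + 1)
25m² − 4 = 0, so m = −2/5 or m = 2/5.
Through (29/2, 0) these give 2x + 5y = 29 and 2x − 5y = 29.

2x + 5y = 29 and 2x − 5y = 29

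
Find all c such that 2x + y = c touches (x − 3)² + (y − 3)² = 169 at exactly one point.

The line touches the circle iff its distance from (3, 3) is 13:
|2·3 + 1·3 − c| / √5 = 13
|c − (9)| = 13√5.

c = 9 ± 13√5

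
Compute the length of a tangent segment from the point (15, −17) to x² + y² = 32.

√482

Centre (0, 0), r² = 32. |PO|² = (15)² + (−17)² = 514.
Power of the point: PT² = |PO|² − r² = 482, so PT = √482.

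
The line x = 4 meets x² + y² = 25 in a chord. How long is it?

The distance from (0, 0) to the line is 4, and r² = 25.
Half the chord is √(r² − d²) = √(9), so the full chord is 6.

6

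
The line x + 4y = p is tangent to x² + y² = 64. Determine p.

p = ±8√17

For a tangent, require d(centre, line) = r = 8.
|1·0 + 4·0 − p| / √17 = 8
|p| = 8√17.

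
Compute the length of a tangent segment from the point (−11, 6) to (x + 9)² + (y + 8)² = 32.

2√42

The centre is (−9, −8) and r = 4√2. The square of the distance from P to the centre is 4 + 196 = 200.
By the tangent–radius right angle, tangent length = √(|PO|² − r²) = √168 = 2√42.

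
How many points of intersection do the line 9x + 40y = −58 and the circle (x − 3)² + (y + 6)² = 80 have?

2

Substituting the line into the circle gives 1681x² − 12876x − 80476 = 0.
Δ = 165791376 − (−541120624) = 706912000.
Two real roots: the line is a secant.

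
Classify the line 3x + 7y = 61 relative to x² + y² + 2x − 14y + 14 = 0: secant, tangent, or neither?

Substituting the line into the circle gives 58x² + 26x − 1571 = 0.
Δ = 676 − (−364472) = 365148.
Two real roots: the line is a secant.

secant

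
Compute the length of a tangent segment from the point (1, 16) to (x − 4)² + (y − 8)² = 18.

Centre (4, 8), r² = 18. |PO|² = (−3)² + (8)² = 73.
By the tangent–radius right angle, tangent length = √(|PO|² − r²) = √55.

√55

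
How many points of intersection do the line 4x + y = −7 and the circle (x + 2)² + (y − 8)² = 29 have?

2

d² = (4·(−2) + 1·8 − (−7))²/17 = 49/17; r² = 29.
Since d² < r², the line cuts the circle twice.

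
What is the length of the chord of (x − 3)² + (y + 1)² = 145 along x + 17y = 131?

The distance from (3, −1) to the line is 145/√290, and r² = 145.
Half the chord is √(r² − d²) = √(145/2), so the full chord is √290.

√290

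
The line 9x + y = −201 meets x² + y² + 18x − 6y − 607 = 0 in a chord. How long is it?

5√82

From the line, y = −9x − 201. Substituting:
82x² + 3690x + 41000 = 0  ⟹  x² + 45x + 500 = 0
x = −20 or x = −25, giving (−20, −21) and (−25, 24).
|(−20, −21) − (−25, 24)| = √((5)² + (−45)²) = 5√82.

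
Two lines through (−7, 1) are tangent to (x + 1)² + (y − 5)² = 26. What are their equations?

x + 5y = −2 and 5x − y = −36

Write the tangent as mx − y + (1 − m·(−7)) = 0 and set its distance from the centre to √26:
[m·(6) − (4)]² = 26(m² + 1)
5m² − 24m − 5 = 0, so m = −1/5 or m = 5.
Through (−7, 1) these give x + 5y = −2 and 5x − y = −36.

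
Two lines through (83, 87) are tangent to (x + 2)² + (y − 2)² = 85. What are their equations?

6x − 7y = −111 and 7x − 6y = 59

Let a tangent through (83, 87) have slope m. Its distance from (−2, 2) must equal √85:
[m·(−85) − (−85)]² = 85(m² + 1)
42m² − 85m + 42 = 0, so m = 6/7 or m = 7/6.
With m = 6/7: 6x − 7y = −111. With m = 7/6: 7x − 6y = 59.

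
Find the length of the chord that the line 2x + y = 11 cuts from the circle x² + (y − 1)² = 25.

2√5

From the line, y = −2x + 11. Substituting:
5x² − 40x + 75 = 0  ⟹  x² − 8x + 15 = 0
x = 5 or x = 3, giving (5, 1) and (3, 5).
|(5, 1) − (3, 5)| = √((2)² + (−4)²) = 2√5.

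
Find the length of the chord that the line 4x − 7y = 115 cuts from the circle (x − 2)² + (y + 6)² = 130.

Express y = (−115 + 4x)/7 and substitute into the circle:
65x² − 780x − 845 = 0  ⟹  x² − 12x − 13 = 0
x = 13 or x = −1, giving (13, −9) and (−1, −17).
Chord length = distance between (13, −9) and (−1, −17) = √260 = 2√65.

2√65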